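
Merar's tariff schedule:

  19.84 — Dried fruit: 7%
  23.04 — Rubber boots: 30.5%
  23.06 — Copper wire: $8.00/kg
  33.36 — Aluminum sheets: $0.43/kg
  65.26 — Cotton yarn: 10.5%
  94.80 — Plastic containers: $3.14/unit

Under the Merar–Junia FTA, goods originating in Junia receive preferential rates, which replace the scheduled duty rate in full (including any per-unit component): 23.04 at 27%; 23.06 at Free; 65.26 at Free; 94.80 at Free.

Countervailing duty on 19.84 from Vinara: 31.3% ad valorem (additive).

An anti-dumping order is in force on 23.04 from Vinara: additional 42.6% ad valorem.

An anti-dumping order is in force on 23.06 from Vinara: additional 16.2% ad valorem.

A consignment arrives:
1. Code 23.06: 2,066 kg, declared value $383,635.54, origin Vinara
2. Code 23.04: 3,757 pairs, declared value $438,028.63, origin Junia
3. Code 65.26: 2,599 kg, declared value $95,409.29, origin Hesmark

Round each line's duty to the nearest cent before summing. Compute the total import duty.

$206,962.67

Line 1 (23.06, Vinara, 2,066 kg, $383,635.54):
Base rate for 23.06 is $8.00/kg.
23.06 has an FTA preferential rate, but origin Vinara is not Junia; base rate stands.
Additional duty on 23.06 from Vinara: +16.2% ad valorem. Applied ad valorem rate = 16.2%.
Duty = $383,635.54 × 16.2% + 2,066 × $8.00 = $78,676.96.
Line 2 (23.04, Junia, 3,757 pairs, $438,028.63):
Base rate for 23.04 is 30.5%.
Origin Junia qualifies under the Merar–Junia agreement and 23.04 is covered: preferential rate 27% applies instead.
The additional-duty order on 23.04 targets Vinara, not Junia; it does not apply.
Duty = $438,028.63 × 27% = $118,267.73.
Line 3 (65.26, Hesmark, 2,599 kg, $95,409.29):
Base rate for 65.26 is 10.5%.
65.26 has an FTA preferential rate, but origin Hesmark is not Junia; base rate stands.
Duty = $95,409.29 × 10.5% = $10,017.98.
Total = $78,676.96 + $118,267.73 + $10,017.98 = $206,962.67.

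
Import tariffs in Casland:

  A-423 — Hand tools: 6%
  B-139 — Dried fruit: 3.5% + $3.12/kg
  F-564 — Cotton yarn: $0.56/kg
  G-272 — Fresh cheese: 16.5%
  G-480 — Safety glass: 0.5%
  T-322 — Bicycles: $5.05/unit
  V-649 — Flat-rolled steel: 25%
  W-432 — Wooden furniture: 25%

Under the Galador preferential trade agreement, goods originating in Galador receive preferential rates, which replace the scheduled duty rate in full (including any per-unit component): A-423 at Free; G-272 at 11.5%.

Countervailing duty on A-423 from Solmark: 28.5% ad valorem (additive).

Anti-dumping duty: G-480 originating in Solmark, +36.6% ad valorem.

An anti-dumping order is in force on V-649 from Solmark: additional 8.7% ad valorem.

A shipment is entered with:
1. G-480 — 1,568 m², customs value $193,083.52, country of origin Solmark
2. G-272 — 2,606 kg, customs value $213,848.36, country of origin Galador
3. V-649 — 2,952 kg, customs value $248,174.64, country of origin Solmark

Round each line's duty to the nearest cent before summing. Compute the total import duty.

Line 1 (G-480, Solmark, 1,568 m², $193,083.52):
Base rate for G-480 is 0.5%.
Additional duty on G-480 from Solmark: +36.6%. Applied ad valorem rate: 0.5% + 36.6% = 37.1%.
Duty = $193,083.52 × 37.1% = $71,633.99.
Line 2 (G-272, Galador, 2,606 kg, $213,848.36):
Base rate for G-272 is 16.5%.
Origin Galador qualifies under the Casland–Galador agreement and G-272 is covered: preferential rate 11.5% applies instead.
Duty = $213,848.36 × 11.5% = $24,592.56.
Line 3 (V-649, Solmark, 2,952 kg, $248,174.64):
Base rate for V-649 is 25%.
Additional duty on V-649 from Solmark: +8.7%. Applied ad valorem rate: 25% + 8.7% = 33.7%.
Duty = $248,174.64 × 33.7% = $83,634.85.
Total = $71,633.99 + $24,592.56 + $83,634.85 = $179,861.40.

$179,861.40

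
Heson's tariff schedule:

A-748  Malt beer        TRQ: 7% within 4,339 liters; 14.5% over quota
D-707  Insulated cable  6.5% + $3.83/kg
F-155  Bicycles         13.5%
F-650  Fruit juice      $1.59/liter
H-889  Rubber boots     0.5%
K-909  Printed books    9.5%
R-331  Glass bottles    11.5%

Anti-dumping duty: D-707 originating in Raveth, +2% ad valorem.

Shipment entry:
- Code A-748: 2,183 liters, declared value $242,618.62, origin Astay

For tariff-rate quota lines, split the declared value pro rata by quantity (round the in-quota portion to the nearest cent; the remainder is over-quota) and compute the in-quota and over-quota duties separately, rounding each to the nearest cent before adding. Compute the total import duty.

$16,983.30

Line 1 (A-748, Astay, 2,183 liters, $242,618.62):
Code A-748 is under a tariff-rate quota (threshold 4,339 liters). Quantity 2,183 liters is within the quota, so the in-quota rate 7% applies to the full value.
Duty = $242,618.62 × 7% = $16,983.30.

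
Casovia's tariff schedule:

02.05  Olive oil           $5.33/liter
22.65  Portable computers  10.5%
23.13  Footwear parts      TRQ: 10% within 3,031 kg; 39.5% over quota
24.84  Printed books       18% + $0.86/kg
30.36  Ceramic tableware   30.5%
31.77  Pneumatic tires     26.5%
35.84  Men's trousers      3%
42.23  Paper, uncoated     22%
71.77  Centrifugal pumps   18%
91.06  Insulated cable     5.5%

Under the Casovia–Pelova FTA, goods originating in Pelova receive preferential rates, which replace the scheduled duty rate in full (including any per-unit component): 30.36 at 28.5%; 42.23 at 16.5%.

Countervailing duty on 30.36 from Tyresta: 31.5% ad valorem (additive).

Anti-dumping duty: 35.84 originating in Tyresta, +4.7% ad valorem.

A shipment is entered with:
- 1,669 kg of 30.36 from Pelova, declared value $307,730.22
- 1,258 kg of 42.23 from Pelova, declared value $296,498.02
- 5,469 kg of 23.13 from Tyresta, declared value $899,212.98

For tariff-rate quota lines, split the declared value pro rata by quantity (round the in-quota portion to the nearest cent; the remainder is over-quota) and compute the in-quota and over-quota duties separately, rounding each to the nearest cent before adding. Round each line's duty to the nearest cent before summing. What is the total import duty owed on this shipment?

Line 1 (30.36, Pelova, 1,669 kg, $307,730.22):
Base rate for 30.36 is 30.5%.
Origin Pelova qualifies under the Casovia–Pelova agreement and 30.36 is covered: preferential rate 28.5% applies instead.
The additional-duty order on 30.36 targets Tyresta, not Pelova; it does not apply.
Duty = $307,730.22 × 28.5% = $87,703.11.
Line 2 (42.23, Pelova, 1,258 kg, $296,498.02):
Base rate for 42.23 is 22%.
Origin Pelova qualifies under the Casovia–Pelova agreement and 42.23 is covered: preferential rate 16.5% applies instead.
Duty = $296,498.02 × 16.5% = $48,922.17.
Line 3 (23.13, Tyresta, 5,469 kg, $899,212.98):
Code 23.13 is under a tariff-rate quota (threshold 3,031 kg). In-quota: 3,031 kg at 10%; over-quota: 2,438 kg at 39.5%.
Pro-rata value split: in-quota = $899,212.98 × 3,031/5,469 = $498,357.02; over-quota = $899,212.98 − $498,357.02 = $400,855.96.
In-quota duty = $498,357.02 × 10% = $49,835.70. Over-quota duty = $400,855.96 × 39.5% = $158,338.10.
Line duty = $49,835.70 + $158,338.10 = $208,173.80.
Total = $87,703.11 + $48,922.17 + $208,173.80 = $344,799.08.

$344,799.08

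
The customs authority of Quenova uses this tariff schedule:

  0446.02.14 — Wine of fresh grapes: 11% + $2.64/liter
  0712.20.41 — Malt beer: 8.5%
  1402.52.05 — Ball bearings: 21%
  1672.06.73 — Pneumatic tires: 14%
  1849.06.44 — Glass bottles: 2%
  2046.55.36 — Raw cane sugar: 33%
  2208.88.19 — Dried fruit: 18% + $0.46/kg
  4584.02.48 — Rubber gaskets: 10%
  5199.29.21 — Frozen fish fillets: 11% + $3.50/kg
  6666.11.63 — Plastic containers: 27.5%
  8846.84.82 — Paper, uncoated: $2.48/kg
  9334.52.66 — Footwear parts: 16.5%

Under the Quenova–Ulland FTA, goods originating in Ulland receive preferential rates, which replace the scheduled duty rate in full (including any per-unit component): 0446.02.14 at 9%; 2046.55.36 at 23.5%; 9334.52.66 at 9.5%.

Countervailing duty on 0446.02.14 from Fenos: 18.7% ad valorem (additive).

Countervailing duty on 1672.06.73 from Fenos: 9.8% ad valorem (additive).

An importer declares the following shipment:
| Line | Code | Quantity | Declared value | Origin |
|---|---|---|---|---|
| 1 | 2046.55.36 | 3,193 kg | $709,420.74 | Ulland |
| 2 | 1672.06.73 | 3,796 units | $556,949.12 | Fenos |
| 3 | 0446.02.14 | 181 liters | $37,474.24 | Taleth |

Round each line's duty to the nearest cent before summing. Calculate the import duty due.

Line 1 (2046.55.36, Ulland, 3,193 kg, $709,420.74):
Base rate for 2046.55.36 is 33%.
Origin Ulland qualifies under the Quenova–Ulland agreement and 2046.55.36 is covered: preferential rate 23.5% applies instead.
Duty = $709,420.74 × 23.5% = $166,713.87.
Line 2 (1672.06.73, Fenos, 3,796 units, $556,949.12):
Base rate for 1672.06.73 is 14%.
Additional duty on 1672.06.73 from Fenos: +9.8%. Applied ad valorem rate: 14% + 9.8% = 23.8%.
Duty = $556,949.12 × 23.8% = $132,553.89.
Line 3 (0446.02.14, Taleth, 181 liters, $37,474.24):
Base rate for 0446.02.14 is 11% + $2.64/liter.
0446.02.14 has an FTA preferential rate, but origin Taleth is not Ulland; base rate stands.
The additional-duty order on 0446.02.14 targets Fenos, not Taleth; it does not apply.
Duty = $37,474.24 × 11% + 181 × $2.64 = $4,600.01.
Total = $166,713.87 + $132,553.89 + $4,600.01 = $303,867.77.

$303,867.77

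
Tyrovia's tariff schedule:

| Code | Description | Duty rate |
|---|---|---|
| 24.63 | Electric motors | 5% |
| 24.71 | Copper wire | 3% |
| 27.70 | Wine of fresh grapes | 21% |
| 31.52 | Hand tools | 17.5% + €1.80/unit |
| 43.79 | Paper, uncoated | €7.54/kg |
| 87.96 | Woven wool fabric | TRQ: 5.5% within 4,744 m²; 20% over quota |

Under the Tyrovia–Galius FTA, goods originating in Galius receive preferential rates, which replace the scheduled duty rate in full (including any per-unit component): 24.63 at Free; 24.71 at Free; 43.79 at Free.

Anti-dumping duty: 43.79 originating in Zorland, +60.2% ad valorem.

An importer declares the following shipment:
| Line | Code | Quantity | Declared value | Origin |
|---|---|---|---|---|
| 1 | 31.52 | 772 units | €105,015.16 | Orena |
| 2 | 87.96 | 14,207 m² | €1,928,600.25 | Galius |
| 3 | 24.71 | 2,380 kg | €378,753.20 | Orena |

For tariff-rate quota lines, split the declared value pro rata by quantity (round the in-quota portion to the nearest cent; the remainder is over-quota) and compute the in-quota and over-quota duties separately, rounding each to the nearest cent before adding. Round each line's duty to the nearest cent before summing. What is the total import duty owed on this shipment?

€323,470.19

Line 1 (31.52, Orena, 772 units, €105,015.16):
Base rate for 31.52 is 17.5% + €1.80/unit.
Duty = €105,015.16 × 17.5% + 772 × €1.80 = €19,767.25.
Line 2 (87.96, Galius, 14,207 m², €1,928,600.25):
Code 87.96 is under a tariff-rate quota (threshold 4,744 m²). In-quota: 4,744 m² at 5.5%; over-quota: 9,463 m² at 20%.
Pro-rata value split: in-quota = €1,928,600.25 × 4,744/14,207 = €643,998.00; over-quota = €1,928,600.25 − €643,998.00 = €1,284,602.25.
In-quota duty = €643,998.00 × 5.5% = €35,419.89. Over-quota duty = €1,284,602.25 × 20% = €256,920.45.
Line duty = €35,419.89 + €256,920.45 = €292,340.34.
Line 3 (24.71, Orena, 2,380 kg, €378,753.20):
Base rate for 24.71 is 3%.
24.71 has an FTA preferential rate, but origin Orena is not Galius; base rate stands.
Duty = €378,753.20 × 3% = €11,362.60.
Total = €19,767.25 + €292,340.34 + €11,362.60 = €323,470.19.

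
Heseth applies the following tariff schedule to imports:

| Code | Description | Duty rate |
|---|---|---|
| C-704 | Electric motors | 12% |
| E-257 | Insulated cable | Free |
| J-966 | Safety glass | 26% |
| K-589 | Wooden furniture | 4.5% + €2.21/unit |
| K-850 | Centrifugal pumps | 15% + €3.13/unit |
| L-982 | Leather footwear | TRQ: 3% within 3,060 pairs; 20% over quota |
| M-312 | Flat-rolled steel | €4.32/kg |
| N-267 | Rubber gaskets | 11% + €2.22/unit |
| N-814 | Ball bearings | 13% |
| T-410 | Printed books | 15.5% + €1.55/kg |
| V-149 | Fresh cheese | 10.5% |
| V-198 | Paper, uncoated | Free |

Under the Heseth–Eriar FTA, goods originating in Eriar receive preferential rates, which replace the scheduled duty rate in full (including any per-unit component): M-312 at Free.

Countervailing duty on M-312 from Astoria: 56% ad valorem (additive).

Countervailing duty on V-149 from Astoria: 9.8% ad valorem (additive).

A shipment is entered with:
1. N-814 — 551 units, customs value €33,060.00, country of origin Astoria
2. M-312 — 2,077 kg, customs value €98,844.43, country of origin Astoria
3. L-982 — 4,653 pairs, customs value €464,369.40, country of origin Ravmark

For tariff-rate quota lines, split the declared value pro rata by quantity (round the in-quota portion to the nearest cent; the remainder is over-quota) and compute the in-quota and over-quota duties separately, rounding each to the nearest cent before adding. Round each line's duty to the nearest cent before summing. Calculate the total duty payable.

Line 1 (N-814, Astoria, 551 units, €33,060.00):
Base rate for N-814 is 13%.
Duty = €33,060.00 × 13% = €4,297.80.
Line 2 (M-312, Astoria, 2,077 kg, €98,844.43):
Base rate for M-312 is €4.32/kg.
M-312 has an FTA preferential rate, but origin Astoria is not Eriar; base rate stands.
Additional duty on M-312 from Astoria: +56% ad valorem. Applied ad valorem rate = 56%.
Duty = €98,844.43 × 56% + 2,077 × €4.32 = €64,325.52.
Line 3 (L-982, Ravmark, 4,653 pairs, €464,369.40):
Code L-982 is under a tariff-rate quota (threshold 3,060 pairs). In-quota: 3,060 pairs at 3%; over-quota: 1,593 pairs at 20%.
Pro-rata value split: in-quota = €464,369.40 × 3,060/4,653 = €305,388.00; over-quota = €464,369.40 − €305,388.00 = €158,981.40.
In-quota duty = €305,388.00 × 3% = €9,161.64. Over-quota duty = €158,981.40 × 20% = €31,796.28.
Line duty = €9,161.64 + €31,796.28 = €40,957.92.
Total = €4,297.80 + €64,325.52 + €40,957.92 = €109,581.24.

€109,581.24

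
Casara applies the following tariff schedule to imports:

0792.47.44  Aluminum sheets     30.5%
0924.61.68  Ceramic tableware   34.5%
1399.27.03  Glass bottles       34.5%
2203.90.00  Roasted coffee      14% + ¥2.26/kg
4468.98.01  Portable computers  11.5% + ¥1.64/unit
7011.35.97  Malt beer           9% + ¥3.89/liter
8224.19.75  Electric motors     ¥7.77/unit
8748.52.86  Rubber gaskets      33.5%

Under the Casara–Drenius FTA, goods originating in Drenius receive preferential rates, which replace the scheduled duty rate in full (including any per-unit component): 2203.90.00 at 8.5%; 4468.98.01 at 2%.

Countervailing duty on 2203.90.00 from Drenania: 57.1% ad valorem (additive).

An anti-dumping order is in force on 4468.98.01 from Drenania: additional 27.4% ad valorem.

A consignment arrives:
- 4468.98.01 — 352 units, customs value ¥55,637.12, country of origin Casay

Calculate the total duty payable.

Line 1 (4468.98.01, Casay, 352 units, ¥55,637.12):
Base rate for 4468.98.01 is 11.5% + ¥1.64/unit.
4468.98.01 has an FTA preferential rate, but origin Casay is not Drenius; base rate stands.
The additional-duty order on 4468.98.01 targets Drenania, not Casay; it does not apply.
Duty = ¥55,637.12 × 11.5% + 352 × ¥1.64 = ¥6,975.55.

¥6,975.55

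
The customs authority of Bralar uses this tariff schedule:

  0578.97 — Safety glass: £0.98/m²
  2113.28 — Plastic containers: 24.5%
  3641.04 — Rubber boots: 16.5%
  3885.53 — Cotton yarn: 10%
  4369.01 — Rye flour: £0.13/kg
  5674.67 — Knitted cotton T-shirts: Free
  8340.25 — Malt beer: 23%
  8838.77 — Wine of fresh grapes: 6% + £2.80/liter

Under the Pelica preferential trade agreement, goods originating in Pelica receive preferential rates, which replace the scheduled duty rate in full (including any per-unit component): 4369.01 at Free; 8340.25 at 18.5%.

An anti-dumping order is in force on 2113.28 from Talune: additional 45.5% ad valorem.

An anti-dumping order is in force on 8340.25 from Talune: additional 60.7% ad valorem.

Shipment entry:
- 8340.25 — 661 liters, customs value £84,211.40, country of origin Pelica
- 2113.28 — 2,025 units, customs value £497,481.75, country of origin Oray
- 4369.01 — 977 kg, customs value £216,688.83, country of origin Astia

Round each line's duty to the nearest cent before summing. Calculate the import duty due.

Line 1 (8340.25, Pelica, 661 liters, £84,211.40):
Base rate for 8340.25 is 23%.
Origin Pelica qualifies under the Bralar–Pelica agreement and 8340.25 is covered: preferential rate 18.5% applies instead.
The additional-duty order on 8340.25 targets Talune, not Pelica; it does not apply.
Duty = £84,211.40 × 18.5% = £15,579.11.
Line 2 (2113.28, Oray, 2,025 units, £497,481.75):
Base rate for 2113.28 is 24.5%.
The additional-duty order on 2113.28 targets Talune, not Oray; it does not apply.
Duty = £497,481.75 × 24.5% = £121,883.03.
Line 3 (4369.01, Astia, 977 kg, £216,688.83):
Base rate for 4369.01 is £0.13/kg.
4369.01 has an FTA preferential rate, but origin Astia is not Pelica; base rate stands.
Duty = 977 × £0.13 = £127.01.
Total = £15,579.11 + £121,883.03 + £127.01 = £137,589.15.

£137,589.15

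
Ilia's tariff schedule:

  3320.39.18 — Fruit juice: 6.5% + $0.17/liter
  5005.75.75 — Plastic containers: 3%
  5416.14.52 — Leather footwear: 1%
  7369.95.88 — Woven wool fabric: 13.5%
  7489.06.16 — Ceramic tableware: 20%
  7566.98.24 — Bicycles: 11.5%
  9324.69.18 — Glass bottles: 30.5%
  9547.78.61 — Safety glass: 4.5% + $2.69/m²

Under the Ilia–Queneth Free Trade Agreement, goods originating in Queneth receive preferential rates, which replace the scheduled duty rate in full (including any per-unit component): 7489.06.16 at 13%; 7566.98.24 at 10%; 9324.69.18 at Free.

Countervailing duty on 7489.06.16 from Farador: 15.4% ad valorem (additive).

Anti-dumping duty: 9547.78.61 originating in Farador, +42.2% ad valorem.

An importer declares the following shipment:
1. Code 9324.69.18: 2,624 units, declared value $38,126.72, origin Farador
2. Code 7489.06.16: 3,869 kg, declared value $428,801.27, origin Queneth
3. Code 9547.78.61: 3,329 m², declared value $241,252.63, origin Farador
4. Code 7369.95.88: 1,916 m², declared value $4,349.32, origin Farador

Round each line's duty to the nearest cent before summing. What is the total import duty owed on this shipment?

Line 1 (9324.69.18, Farador, 2,624 units, $38,126.72):
Base rate for 9324.69.18 is 30.5%.
9324.69.18 has an FTA preferential rate, but origin Farador is not Queneth; base rate stands.
Duty = $38,126.72 × 30.5% = $11,628.65.
Line 2 (7489.06.16, Queneth, 3,869 kg, $428,801.27):
Base rate for 7489.06.16 is 20%.
Origin Queneth qualifies under the Ilia–Queneth agreement and 7489.06.16 is covered: preferential rate 13% applies instead.
The additional-duty order on 7489.06.16 targets Farador, not Queneth; it does not apply.
Duty = $428,801.27 × 13% = $55,744.17.
Line 3 (9547.78.61, Farador, 3,329 m², $241,252.63):
Base rate for 9547.78.61 is 4.5% + $2.69/m².
Additional duty on 9547.78.61 from Farador: +42.2%. Applied ad valorem rate: 4.5% + 42.2% = 46.7%.
Duty = $241,252.63 × 46.7% + 3,329 × $2.69 = $121,619.99.
Line 4 (7369.95.88, Farador, 1,916 m², $4,349.32):
Base rate for 7369.95.88 is 13.5%.
Duty = $4,349.32 × 13.5% = $587.16.
Total = $11,628.65 + $55,744.17 + $121,619.99 + $587.16 = $189,579.97.

$189,579.97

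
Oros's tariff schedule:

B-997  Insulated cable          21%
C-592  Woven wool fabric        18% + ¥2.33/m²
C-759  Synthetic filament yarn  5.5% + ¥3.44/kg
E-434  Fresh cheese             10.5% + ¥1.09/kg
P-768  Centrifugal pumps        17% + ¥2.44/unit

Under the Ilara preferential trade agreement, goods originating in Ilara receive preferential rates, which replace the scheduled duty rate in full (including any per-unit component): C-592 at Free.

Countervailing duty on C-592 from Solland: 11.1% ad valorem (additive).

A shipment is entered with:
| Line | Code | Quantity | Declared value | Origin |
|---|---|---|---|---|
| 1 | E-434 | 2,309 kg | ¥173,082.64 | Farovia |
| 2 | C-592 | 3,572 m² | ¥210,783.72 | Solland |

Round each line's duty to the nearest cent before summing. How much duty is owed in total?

Line 1 (E-434, Farovia, 2,309 kg, ¥173,082.64):
Base rate for E-434 is 10.5% + ¥1.09/kg.
Duty = ¥173,082.64 × 10.5% + 2,309 × ¥1.09 = ¥20,690.49.
Line 2 (C-592, Solland, 3,572 m², ¥210,783.72):
Base rate for C-592 is 18% + ¥2.33/m².
C-592 has an FTA preferential rate, but origin Solland is not Ilara; base rate stands.
Additional duty on C-592 from Solland: +11.1%. Applied ad valorem rate: 18% + 11.1% = 29.1%.
Duty = ¥210,783.72 × 29.1% + 3,572 × ¥2.33 = ¥69,660.82.
Total = ¥20,690.49 + ¥69,660.82 = ¥90,351.31.

¥90,351.31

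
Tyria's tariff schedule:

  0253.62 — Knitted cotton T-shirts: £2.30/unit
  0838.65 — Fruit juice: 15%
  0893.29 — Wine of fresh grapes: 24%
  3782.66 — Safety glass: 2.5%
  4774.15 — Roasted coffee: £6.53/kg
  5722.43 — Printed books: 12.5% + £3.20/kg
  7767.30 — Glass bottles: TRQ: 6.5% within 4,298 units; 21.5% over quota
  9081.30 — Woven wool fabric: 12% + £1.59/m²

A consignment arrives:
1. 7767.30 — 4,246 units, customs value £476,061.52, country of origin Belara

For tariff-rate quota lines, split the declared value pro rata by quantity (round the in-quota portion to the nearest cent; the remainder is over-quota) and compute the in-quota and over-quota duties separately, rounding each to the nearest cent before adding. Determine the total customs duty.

£30,944.00

Line 1 (7767.30, Belara, 4,246 units, £476,061.52):
Code 7767.30 is under a tariff-rate quota (threshold 4,298 units). Quantity 4,246 units is within the quota, so the in-quota rate 6.5% applies to the full value.
Duty = £476,061.52 × 6.5% = £30,944.00.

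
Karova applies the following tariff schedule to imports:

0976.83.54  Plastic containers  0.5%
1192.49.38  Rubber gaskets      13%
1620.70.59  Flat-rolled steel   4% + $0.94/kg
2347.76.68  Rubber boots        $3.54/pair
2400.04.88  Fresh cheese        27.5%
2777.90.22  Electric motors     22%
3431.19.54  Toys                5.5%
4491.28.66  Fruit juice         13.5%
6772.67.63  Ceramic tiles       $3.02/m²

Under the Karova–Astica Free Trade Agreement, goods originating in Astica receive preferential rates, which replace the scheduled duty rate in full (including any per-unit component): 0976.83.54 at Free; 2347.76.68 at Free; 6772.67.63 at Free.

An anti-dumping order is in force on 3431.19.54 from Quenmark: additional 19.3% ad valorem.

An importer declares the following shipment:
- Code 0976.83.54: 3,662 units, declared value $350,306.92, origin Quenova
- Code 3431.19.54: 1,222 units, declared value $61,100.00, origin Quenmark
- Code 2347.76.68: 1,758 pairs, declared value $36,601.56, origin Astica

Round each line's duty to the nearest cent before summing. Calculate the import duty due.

$16,904.33

Line 1 (0976.83.54, Quenova, 3,662 units, $350,306.92):
Base rate for 0976.83.54 is 0.5%.
0976.83.54 has an FTA preferential rate, but origin Quenova is not Astica; base rate stands.
Duty = $350,306.92 × 0.5% = $1,751.53.
Line 2 (3431.19.54, Quenmark, 1,222 units, $61,100.00):
Base rate for 3431.19.54 is 5.5%.
Additional duty on 3431.19.54 from Quenmark: +19.3%. Applied ad valorem rate: 5.5% + 19.3% = 24.8%.
Duty = $61,100.00 × 24.8% = $15,152.80.
Line 3 (2347.76.68, Astica, 1,758 pairs, $36,601.56):
Base rate for 2347.76.68 is $3.54/pair.
Origin Astica qualifies under the Karova–Astica agreement and 2347.76.68 is covered: preferential rate Free applies instead.
Duty = $36,601.56 × 0% = $0.00.
Total = $1,751.53 + $15,152.80 + $0.00 = $16,904.33.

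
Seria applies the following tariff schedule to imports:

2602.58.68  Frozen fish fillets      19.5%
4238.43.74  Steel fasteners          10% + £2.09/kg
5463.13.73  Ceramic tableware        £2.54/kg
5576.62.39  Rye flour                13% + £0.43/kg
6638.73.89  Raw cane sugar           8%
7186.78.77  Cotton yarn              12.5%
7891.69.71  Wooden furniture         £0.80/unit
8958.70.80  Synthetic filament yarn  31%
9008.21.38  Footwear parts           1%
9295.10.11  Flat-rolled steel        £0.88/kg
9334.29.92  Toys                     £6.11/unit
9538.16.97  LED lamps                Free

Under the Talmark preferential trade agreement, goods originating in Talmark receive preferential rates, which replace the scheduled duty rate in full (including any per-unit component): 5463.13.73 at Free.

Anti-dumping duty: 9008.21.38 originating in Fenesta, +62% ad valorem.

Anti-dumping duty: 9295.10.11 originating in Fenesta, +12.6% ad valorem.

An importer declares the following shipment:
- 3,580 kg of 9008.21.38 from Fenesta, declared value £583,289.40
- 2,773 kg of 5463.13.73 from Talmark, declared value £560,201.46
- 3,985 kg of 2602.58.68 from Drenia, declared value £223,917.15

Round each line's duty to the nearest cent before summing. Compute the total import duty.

£411,136.16

Line 1 (9008.21.38, Fenesta, 3,580 kg, £583,289.40):
Base rate for 9008.21.38 is 1%.
Additional duty on 9008.21.38 from Fenesta: +62%. Applied ad valorem rate: 1% + 62% = 63%.
Duty = £583,289.40 × 63% = £367,472.32.
Line 2 (5463.13.73, Talmark, 2,773 kg, £560,201.46):
Base rate for 5463.13.73 is £2.54/kg.
Origin Talmark qualifies under the Seria–Talmark agreement and 5463.13.73 is covered: preferential rate Free applies instead.
Duty = £560,201.46 × 0% = £0.00.
Line 3 (2602.58.68, Drenia, 3,985 kg, £223,917.15):
Base rate for 2602.58.68 is 19.5%.
Duty = £223,917.15 × 19.5% = £43,663.84.
Total = £367,472.32 + £0.00 + £43,663.84 = £411,136.16.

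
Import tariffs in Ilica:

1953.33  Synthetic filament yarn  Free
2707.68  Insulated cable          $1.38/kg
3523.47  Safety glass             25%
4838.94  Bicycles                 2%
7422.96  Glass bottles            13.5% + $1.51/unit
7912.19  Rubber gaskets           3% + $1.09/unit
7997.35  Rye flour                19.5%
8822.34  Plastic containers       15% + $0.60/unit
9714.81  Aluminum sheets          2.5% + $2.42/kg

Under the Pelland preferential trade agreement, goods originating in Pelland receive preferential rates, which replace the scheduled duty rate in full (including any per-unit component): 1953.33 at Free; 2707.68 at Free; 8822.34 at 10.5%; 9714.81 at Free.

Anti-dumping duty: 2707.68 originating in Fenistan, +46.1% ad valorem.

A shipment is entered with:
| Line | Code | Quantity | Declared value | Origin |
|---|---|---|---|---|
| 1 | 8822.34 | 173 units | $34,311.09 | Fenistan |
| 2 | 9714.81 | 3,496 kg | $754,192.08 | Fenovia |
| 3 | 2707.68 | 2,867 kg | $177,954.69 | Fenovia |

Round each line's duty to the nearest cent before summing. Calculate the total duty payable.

Line 1 (8822.34, Fenistan, 173 units, $34,311.09):
Base rate for 8822.34 is 15% + $0.60/unit.
8822.34 has an FTA preferential rate, but origin Fenistan is not Pelland; base rate stands.
Duty = $34,311.09 × 15% + 173 × $0.60 = $5,250.46.
Line 2 (9714.81, Fenovia, 3,496 kg, $754,192.08):
Base rate for 9714.81 is 2.5% + $2.42/kg.
9714.81 has an FTA preferential rate, but origin Fenovia is not Pelland; base rate stands.
Duty = $754,192.08 × 2.5% + 3,496 × $2.42 = $27,315.12.
Line 3 (2707.68, Fenovia, 2,867 kg, $177,954.69):
Base rate for 2707.68 is $1.38/kg.
2707.68 has an FTA preferential rate, but origin Fenovia is not Pelland; base rate stands.
The additional-duty order on 2707.68 targets Fenistan, not Fenovia; it does not apply.
Duty = 2,867 × $1.38 = $3,956.46.
Total = $5,250.46 + $27,315.12 + $3,956.46 = $36,522.04.

$36,522.04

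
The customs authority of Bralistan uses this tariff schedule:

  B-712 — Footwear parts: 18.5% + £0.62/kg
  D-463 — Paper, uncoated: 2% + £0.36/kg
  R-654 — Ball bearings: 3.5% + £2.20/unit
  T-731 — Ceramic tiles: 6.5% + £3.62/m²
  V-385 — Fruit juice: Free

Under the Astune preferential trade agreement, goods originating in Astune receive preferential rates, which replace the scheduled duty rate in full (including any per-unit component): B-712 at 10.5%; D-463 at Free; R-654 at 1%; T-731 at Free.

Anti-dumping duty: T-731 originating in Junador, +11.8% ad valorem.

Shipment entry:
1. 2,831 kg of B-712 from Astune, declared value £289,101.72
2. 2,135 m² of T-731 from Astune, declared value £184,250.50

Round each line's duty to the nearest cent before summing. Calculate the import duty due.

Line 1 (B-712, Astune, 2,831 kg, £289,101.72):
Base rate for B-712 is 18.5% + £0.62/kg.
Origin Astune qualifies under the Bralistan–Astune agreement and B-712 is covered: preferential rate 10.5% applies instead.
Duty = £289,101.72 × 10.5% = £30,355.68.
Line 2 (T-731, Astune, 2,135 m², £184,250.50):
Base rate for T-731 is 6.5% + £3.62/m².
Origin Astune qualifies under the Bralistan–Astune agreement and T-731 is covered: preferential rate Free applies instead.
The additional-duty order on T-731 targets Junador, not Astune; it does not apply.
Duty = £184,250.50 × 0% = £0.00.
Total = £30,355.68 + £0.00 = £30,355.68.

£30,355.68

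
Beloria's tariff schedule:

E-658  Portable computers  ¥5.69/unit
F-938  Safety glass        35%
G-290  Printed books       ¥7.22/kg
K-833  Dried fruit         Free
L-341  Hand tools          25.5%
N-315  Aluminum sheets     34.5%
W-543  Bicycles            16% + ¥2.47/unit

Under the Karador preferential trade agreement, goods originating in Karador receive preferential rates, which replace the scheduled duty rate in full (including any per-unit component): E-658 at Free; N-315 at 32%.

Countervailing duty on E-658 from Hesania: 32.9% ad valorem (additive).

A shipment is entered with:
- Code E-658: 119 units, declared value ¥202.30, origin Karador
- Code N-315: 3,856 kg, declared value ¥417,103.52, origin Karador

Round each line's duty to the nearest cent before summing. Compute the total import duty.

Line 1 (E-658, Karador, 119 units, ¥202.30):
Base rate for E-658 is ¥5.69/unit.
Origin Karador qualifies under the Beloria–Karador agreement and E-658 is covered: preferential rate Free applies instead.
The additional-duty order on E-658 targets Hesania, not Karador; it does not apply.
Duty = ¥202.30 × 0% = ¥0.00.
Line 2 (N-315, Karador, 3,856 kg, ¥417,103.52):
Base rate for N-315 is 34.5%.
Origin Karador qualifies under the Beloria–Karador agreement and N-315 is covered: preferential rate 32% applies instead.
Duty = ¥417,103.52 × 32% = ¥133,473.13.
Total = ¥0.00 + ¥133,473.13 = ¥133,473.13.

¥133,473.13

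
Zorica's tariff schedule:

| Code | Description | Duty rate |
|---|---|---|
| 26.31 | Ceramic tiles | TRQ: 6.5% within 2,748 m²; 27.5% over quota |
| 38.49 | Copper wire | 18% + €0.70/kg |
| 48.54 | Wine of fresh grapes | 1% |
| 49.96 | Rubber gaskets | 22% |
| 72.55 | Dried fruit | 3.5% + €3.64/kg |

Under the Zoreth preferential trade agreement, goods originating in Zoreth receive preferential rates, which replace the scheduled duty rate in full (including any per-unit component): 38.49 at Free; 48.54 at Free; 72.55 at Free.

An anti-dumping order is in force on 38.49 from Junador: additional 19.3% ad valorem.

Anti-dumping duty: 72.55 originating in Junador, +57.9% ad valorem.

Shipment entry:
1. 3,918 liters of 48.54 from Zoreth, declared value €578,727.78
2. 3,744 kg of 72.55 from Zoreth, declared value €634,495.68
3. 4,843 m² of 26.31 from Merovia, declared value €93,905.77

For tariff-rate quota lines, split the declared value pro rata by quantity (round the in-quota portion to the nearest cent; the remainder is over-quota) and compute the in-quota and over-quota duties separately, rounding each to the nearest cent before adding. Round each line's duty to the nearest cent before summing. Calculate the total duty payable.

Line 1 (48.54, Zoreth, 3,918 liters, €578,727.78):
Base rate for 48.54 is 1%.
Origin Zoreth qualifies under the Zorica–Zoreth agreement and 48.54 is covered: preferential rate Free applies instead.
Duty = €578,727.78 × 0% = €0.00.
Line 2 (72.55, Zoreth, 3,744 kg, €634,495.68):
Base rate for 72.55 is 3.5% + €3.64/kg.
Origin Zoreth qualifies under the Zorica–Zoreth agreement and 72.55 is covered: preferential rate Free applies instead.
The additional-duty order on 72.55 targets Junador, not Zoreth; it does not apply.
Duty = €634,495.68 × 0% = €0.00.
Line 3 (26.31, Merovia, 4,843 m², €93,905.77):
Code 26.31 is under a tariff-rate quota (threshold 2,748 m²). In-quota: 2,748 m² at 6.5%; over-quota: 2,095 m² at 27.5%.
Pro-rata value split: in-quota = €93,905.77 × 2,748/4,843 = €53,283.72; over-quota = €93,905.77 − €53,283.72 = €40,622.05.
In-quota duty = €53,283.72 × 6.5% = €3,463.44. Over-quota duty = €40,622.05 × 27.5% = €11,171.06.
Line duty = €3,463.44 + €11,171.06 = €14,634.50.
Total = €0.00 + €0.00 + €14,634.50 = €14,634.50.

€14,634.50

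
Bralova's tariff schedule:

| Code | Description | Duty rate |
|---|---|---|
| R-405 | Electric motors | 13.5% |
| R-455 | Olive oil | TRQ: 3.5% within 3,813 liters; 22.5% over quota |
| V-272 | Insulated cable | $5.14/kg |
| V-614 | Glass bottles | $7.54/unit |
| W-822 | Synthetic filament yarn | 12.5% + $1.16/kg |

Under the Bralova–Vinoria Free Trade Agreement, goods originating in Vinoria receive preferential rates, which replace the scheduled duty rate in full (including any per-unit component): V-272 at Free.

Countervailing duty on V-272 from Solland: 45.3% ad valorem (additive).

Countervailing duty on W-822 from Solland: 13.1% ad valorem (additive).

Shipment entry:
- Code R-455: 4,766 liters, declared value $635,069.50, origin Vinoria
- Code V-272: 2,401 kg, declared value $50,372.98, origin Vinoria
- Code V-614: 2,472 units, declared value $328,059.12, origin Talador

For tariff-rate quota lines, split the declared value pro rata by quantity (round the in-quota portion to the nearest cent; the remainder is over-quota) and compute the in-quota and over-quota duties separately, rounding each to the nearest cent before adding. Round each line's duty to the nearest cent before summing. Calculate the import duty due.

Line 1 (R-455, Vinoria, 4,766 liters, $635,069.50):
Code R-455 is under a tariff-rate quota (threshold 3,813 liters). In-quota: 3,813 liters at 3.5%; over-quota: 953 liters at 22.5%.
Pro-rata value split: in-quota = $635,069.50 × 3,813/4,766 = $508,082.25; over-quota = $635,069.50 − $508,082.25 = $126,987.25.
In-quota duty = $508,082.25 × 3.5% = $17,782.88. Over-quota duty = $126,987.25 × 22.5% = $28,572.13.
Line duty = $17,782.88 + $28,572.13 = $46,355.01.
Line 2 (V-272, Vinoria, 2,401 kg, $50,372.98):
Base rate for V-272 is $5.14/kg.
Origin Vinoria qualifies under the Bralova–Vinoria agreement and V-272 is covered: preferential rate Free applies instead.
The additional-duty order on V-272 targets Solland, not Vinoria; it does not apply.
Duty = $50,372.98 × 0% = $0.00.
Line 3 (V-614, Talador, 2,472 units, $328,059.12):
Base rate for V-614 is $7.54/unit.
Duty = 2,472 × $7.54 = $18,638.88.
Total = $46,355.01 + $0.00 + $18,638.88 = $64,993.89.

$64,993.89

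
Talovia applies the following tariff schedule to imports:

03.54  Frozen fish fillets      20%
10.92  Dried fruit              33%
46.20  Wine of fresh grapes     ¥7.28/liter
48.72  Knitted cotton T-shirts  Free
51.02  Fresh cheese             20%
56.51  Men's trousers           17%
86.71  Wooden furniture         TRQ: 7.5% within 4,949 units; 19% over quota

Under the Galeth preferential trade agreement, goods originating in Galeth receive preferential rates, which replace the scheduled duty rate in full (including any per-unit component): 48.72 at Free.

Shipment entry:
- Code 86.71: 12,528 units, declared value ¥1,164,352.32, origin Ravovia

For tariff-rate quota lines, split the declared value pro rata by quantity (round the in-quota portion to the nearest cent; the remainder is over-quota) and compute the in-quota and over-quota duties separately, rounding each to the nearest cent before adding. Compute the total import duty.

¥168,331.53

Line 1 (86.71, Ravovia, 12,528 units, ¥1,164,352.32):
Code 86.71 is under a tariff-rate quota (threshold 4,949 units). In-quota: 4,949 units at 7.5%; over-quota: 7,579 units at 19%.
Pro-rata value split: in-quota = ¥1,164,352.32 × 4,949/12,528 = ¥459,960.06; over-quota = ¥1,164,352.32 − ¥459,960.06 = ¥704,392.26.
In-quota duty = ¥459,960.06 × 7.5% = ¥34,497.00. Over-quota duty = ¥704,392.26 × 19% = ¥133,834.53.
Line duty = ¥34,497.00 + ¥133,834.53 = ¥168,331.53.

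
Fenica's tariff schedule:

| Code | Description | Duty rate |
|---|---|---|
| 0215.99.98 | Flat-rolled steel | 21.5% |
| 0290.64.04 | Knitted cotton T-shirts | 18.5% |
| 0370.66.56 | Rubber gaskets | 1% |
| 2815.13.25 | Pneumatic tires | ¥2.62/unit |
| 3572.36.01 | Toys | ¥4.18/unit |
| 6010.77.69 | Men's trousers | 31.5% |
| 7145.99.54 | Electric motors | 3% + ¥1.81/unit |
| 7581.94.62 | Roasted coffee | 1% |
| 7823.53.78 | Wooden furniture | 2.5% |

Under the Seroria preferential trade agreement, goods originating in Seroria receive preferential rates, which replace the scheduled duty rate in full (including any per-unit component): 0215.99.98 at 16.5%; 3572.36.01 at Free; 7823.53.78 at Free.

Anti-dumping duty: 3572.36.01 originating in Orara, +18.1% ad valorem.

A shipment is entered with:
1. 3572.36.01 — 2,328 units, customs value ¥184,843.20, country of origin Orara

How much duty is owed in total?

Line 1 (3572.36.01, Orara, 2,328 units, ¥184,843.20):
Base rate for 3572.36.01 is ¥4.18/unit.
3572.36.01 has an FTA preferential rate, but origin Orara is not Seroria; base rate stands.
Additional duty on 3572.36.01 from Orara: +18.1% ad valorem. Applied ad valorem rate = 18.1%.
Duty = ¥184,843.20 × 18.1% + 2,328 × ¥4.18 = ¥43,187.66.

¥43,187.66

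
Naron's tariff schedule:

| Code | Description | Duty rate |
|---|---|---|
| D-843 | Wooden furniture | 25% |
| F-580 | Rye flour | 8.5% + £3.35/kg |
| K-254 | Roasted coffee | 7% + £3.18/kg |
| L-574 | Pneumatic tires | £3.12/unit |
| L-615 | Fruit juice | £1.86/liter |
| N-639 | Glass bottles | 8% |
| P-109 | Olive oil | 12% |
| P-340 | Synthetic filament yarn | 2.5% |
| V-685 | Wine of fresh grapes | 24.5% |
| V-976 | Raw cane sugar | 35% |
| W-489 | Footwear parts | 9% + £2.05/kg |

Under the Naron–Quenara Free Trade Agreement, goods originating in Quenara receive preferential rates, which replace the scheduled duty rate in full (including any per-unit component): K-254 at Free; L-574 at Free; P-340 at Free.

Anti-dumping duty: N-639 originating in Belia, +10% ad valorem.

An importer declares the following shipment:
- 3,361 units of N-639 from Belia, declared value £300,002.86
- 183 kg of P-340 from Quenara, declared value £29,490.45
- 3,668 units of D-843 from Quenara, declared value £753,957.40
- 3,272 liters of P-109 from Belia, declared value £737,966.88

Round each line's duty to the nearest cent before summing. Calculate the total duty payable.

Line 1 (N-639, Belia, 3,361 units, £300,002.86):
Base rate for N-639 is 8%.
Additional duty on N-639 from Belia: +10%. Applied ad valorem rate: 8% + 10% = 18%.
Duty = £300,002.86 × 18% = £54,000.51.
Line 2 (P-340, Quenara, 183 kg, £29,490.45):
Base rate for P-340 is 2.5%.
Origin Quenara qualifies under the Naron–Quenara agreement and P-340 is covered: preferential rate Free applies instead.
Duty = £29,490.45 × 0% = £0.00.
Line 3 (D-843, Quenara, 3,668 units, £753,957.40):
Base rate for D-843 is 25%.
Origin Quenara is the FTA partner but D-843 is not on the preference list; base rate stands.
Duty = £753,957.40 × 25% = £188,489.35.
Line 4 (P-109, Belia, 3,272 liters, £737,966.88):
Base rate for P-109 is 12%.
Duty = £737,966.88 × 12% = £88,556.03.
Total = £54,000.51 + £0.00 + £188,489.35 + £88,556.03 = £331,045.89.

£331,045.89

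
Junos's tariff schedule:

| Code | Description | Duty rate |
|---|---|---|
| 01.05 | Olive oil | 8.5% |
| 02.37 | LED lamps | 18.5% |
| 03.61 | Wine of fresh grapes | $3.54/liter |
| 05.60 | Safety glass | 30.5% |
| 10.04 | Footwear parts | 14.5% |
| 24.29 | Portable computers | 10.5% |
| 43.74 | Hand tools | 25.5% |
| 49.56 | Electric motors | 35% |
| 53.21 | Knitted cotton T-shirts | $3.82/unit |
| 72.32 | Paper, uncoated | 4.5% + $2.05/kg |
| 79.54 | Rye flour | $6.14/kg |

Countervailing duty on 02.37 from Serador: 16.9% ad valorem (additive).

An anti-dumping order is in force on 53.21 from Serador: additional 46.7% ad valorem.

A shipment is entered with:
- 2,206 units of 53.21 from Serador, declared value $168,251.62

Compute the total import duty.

$87,000.43

Line 1 (53.21, Serador, 2,206 units, $168,251.62):
Base rate for 53.21 is $3.82/unit.
Additional duty on 53.21 from Serador: +46.7% ad valorem. Applied ad valorem rate = 46.7%.
Duty = $168,251.62 × 46.7% + 2,206 × $3.82 = $87,000.43.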